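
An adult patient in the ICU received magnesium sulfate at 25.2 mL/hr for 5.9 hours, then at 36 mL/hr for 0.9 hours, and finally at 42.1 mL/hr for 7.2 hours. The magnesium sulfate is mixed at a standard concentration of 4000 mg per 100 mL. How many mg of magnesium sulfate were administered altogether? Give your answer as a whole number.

19368 mg

Concentration = 4000 mg ÷ 100 mL = 40 mg/mL
Stage 1: 25.2 mL/hr × 5.9 hr = 148.68 mL → 148.68 mL × 40 mg/mL = 5947.2 mg
Stage 2: 36 mL/hr × 0.9 hr = 32.4 mL → 32.4 mL × 40 mg/mL = 1296 mg
Stage 3: 42.1 mL/hr × 7.2 hr = 303.12 mL → 303.12 mL × 40 mg/mL = 12124.8 mg
Total = 5947.2 + 1296 + 12124.8 = 19368 mg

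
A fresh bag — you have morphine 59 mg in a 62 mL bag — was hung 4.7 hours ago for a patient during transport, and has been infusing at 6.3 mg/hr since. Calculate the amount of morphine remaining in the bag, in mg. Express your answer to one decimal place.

29.4 mg

Concentration = 59 mg ÷ 62 mL = 0.9516129 mg/mL
Rate = 6.3 mg/hr ÷ 0.9516129 mg/mL = 6.620339 mL/hr
Volume infused = 6.620339 mL/hr × 4.7 hr = 31.11559 mL
Volume remaining = 62 − 31.11559 = 30.88441 mL
Drug remaining = 30.88441 mL × 0.9516129 mg/mL = 29.39 mg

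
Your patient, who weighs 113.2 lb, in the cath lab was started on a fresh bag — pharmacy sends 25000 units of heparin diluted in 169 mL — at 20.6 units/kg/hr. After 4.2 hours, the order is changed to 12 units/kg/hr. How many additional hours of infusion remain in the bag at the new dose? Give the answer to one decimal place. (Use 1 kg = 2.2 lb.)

Initial rate:
Weight = 113.2 lb ÷ 2.2 lb/kg = 51.45455 kg
Dose = 20.6 units/kg/hr × 51.45455 kg = 1059.964 units/hr
Concentration = 25000 units ÷ 169 mL = 147.929 units/mL
Rate = 1059.964 units/hr ÷ 147.929 units/mL = 7.165354 mL/hr
Volume infused so far = 7.165354 mL/hr × 4.2 hr = 30.09449 mL
Volume remaining = 169 − 30.09449 = 138.9055 mL
New rate:
Dose = 12 units/kg/hr × 51.45455 kg = 617.4545 units/hr
Rate = 617.4545 units/hr ÷ 147.929 units/mL = 4.173993 mL/hr
Time remaining = 138.9055 mL ÷ 4.173993 mL/hr = 33.27881 hr

33.3 hours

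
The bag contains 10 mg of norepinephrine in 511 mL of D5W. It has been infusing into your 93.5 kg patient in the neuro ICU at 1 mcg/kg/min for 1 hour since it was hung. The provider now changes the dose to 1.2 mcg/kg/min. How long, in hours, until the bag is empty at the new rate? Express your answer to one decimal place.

0.7 hours

Initial rate:
Dose = 1 mcg/kg/min × 93.5 kg = 93.5 mcg/min
93.5 mcg/min × 60 min/hr = 5610 mcg/hr
Concentration = 10 mg ÷ 511 mL = 0.01956947 mg/mL = 19.56947 mcg/mL
Rate = 5610 mcg/hr ÷ 19.56947 mcg/mL = 286.671 mL/hr
Volume infused so far = 286.671 mL/hr × 1 hr = 286.671 mL
Volume remaining = 511 − 286.671 = 224.329 mL
New rate:
Dose = 1.2 mcg/kg/min × 93.5 kg = 112.2 mcg/min
112.2 mcg/min × 60 min/hr = 6732 mcg/hr
Rate = 6732 mcg/hr ÷ 19.56947 mcg/mL = 344.0052 mL/hr
Time remaining = 224.329 mL ÷ 344.0052 mL/hr = 0.6521093 hr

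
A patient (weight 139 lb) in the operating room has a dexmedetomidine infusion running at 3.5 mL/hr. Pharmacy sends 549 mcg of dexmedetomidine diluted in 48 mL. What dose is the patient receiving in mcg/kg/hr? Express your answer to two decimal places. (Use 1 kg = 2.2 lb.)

0.63 mcg/kg/hr

Weight = 139 lb ÷ 2.2 lb/kg = 63.18182 kg
Concentration = 549 mcg ÷ 48 mL = 11.4375 mcg/mL
Drug rate = 3.5 mL/hr × 11.4375 mcg/mL = 40.03125 mcg/hr
40.03125 mcg/hr ÷ 63.18182 kg = 0.6335881 mcg/kg/hr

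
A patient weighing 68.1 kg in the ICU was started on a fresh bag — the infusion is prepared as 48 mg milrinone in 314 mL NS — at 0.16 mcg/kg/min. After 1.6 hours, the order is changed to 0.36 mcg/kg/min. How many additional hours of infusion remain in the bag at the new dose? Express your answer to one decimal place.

Initial rate:
Dose = 0.16 mcg/kg/min × 68.1 kg = 10.896 mcg/min
10.896 mcg/min × 60 min/hr = 653.76 mcg/hr
Concentration = 48 mg ÷ 314 mL = 0.1528662 mg/mL = 152.8662 mcg/mL
Rate = 653.76 mcg/hr ÷ 152.8662 mcg/mL = 4.27668 mL/hr
Volume infused so far = 4.27668 mL/hr × 1.6 hr = 6.842688 mL
Volume remaining = 314 − 6.842688 = 307.1573 mL
New rate:
Dose = 0.36 mcg/kg/min × 68.1 kg = 24.516 mcg/min
24.516 mcg/min × 60 min/hr = 1470.96 mcg/hr
Rate = 1470.96 mcg/hr ÷ 152.8662 mcg/mL = 9.62253 mL/hr
Time remaining = 307.1573 mL ÷ 9.62253 mL/hr = 31.92064 hr

31.9 hours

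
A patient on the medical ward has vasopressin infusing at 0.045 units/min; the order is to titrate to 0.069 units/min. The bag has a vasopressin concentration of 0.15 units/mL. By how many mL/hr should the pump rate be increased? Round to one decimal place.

9.6 mL/hr

At the current dose:
0.045 units/min × 60 min/hr = 2.7 units/hr
Rate = 2.7 units/hr ÷ 0.15 units/mL = 18 mL/hr
At the new dose:
0.069 units/min × 60 min/hr = 4.14 units/hr
Rate = 4.14 units/hr ÷ 0.15 units/mL = 27.6 mL/hr
Change = 27.6 − 18 = 9.6 mL/hr → 9.6 mL/hr increase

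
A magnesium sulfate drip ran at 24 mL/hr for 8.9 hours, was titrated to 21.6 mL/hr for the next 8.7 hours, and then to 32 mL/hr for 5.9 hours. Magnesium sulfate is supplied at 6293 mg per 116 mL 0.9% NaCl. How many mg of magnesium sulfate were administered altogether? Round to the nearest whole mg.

Concentration = 6293 mg ÷ 116 mL = 54.25 mg/mL
Stage 1: 24 mL/hr × 8.9 hr = 213.6 mL → 213.6 mL × 54.25 mg/mL = 11587.8 mg
Stage 2: 21.6 mL/hr × 8.7 hr = 187.92 mL → 187.92 mL × 54.25 mg/mL = 10194.66 mg
Stage 3: 32 mL/hr × 5.9 hr = 188.8 mL → 188.8 mL × 54.25 mg/mL = 10242.4 mg
Total = 11587.8 + 10194.66 + 10242.4 = 32024.86 mg

32025 mg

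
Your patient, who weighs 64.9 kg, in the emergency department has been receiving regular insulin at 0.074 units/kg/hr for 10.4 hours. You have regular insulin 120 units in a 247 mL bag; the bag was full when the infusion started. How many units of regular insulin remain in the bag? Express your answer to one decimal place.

Dose = 0.074 units/kg/hr × 64.9 kg = 4.8026 units/hr
Concentration = 120 units ÷ 247 mL = 0.48583 units/mL
Rate = 4.8026 units/hr ÷ 0.48583 units/mL = 9.885352 mL/hr
Volume infused = 9.885352 mL/hr × 10.4 hr = 102.8077 mL
Volume remaining = 247 − 102.8077 = 144.1923 mL
Drug remaining = 144.1923 mL × 0.48583 units/mL = 70.05296 units

70.1 units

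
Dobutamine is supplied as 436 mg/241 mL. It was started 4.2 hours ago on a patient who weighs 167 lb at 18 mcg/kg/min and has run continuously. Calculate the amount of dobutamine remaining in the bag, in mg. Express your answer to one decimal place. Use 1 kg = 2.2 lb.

Weight = 167 lb ÷ 2.2 lb/kg = 75.90909 kg
Dose = 18 mcg/kg/min × 75.90909 kg = 1366.364 mcg/min
1366.364 mcg/min × 60 min/hr = 81981.82 mcg/hr
Concentration = 436 mg ÷ 241 mL = 1.809129 mg/mL = 1809.129 mcg/mL
Rate = 81981.82 mcg/hr ÷ 1809.129 mcg/mL = 45.31564 mL/hr
Volume infused = 45.31564 mL/hr × 4.2 hr = 190.3257 mL
Volume remaining = 241 − 190.3257 = 50.67432 mL
Drug remaining = 50.67432 mL × 1809.129 mcg/mL = 91676.36 mcg = 91.67636 mg

91.7 mg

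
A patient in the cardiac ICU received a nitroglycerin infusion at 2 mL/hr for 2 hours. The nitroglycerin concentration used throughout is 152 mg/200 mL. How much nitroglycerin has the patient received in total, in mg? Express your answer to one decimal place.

3.0 mg

Concentration = 152 mg ÷ 200 mL = 0.76 mg/mL = 760 mcg/mL
Drug rate = 2 mL/hr × 760 mcg/mL = 1520 mcg/hr
Total = 1520 mcg/hr × 2 hr = 3040 mcg = 3.04 mg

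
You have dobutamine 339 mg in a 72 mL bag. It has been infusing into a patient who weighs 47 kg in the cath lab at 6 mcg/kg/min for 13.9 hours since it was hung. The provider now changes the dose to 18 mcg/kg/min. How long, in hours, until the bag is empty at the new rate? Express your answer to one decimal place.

Initial rate:
Dose = 6 mcg/kg/min × 47 kg = 282 mcg/min
282 mcg/min × 60 min/hr = 16920 mcg/hr
Concentration = 339 mg ÷ 72 mL = 4.708333 mg/mL = 4708.333 mcg/mL
Rate = 16920 mcg/hr ÷ 4708.333 mcg/mL = 3.593628 mL/hr
Volume infused so far = 3.593628 mL/hr × 13.9 hr = 49.95143 mL
Volume remaining = 72 − 49.95143 = 22.04857 mL
New rate:
Dose = 18 mcg/kg/min × 47 kg = 846 mcg/min
846 mcg/min × 60 min/hr = 50760 mcg/hr
Rate = 50760 mcg/hr ÷ 4708.333 mcg/mL = 10.78088 mL/hr
Time remaining = 22.04857 mL ÷ 10.78088 mL/hr = 2.045154 hr

2.0 hours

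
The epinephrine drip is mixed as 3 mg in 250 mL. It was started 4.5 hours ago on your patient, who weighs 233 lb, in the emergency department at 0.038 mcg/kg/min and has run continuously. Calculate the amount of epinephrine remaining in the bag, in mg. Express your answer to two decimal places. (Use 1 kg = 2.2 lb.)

1.91 mg

Weight = 233 lb ÷ 2.2 lb/kg = 105.9091 kg
Dose = 0.038 mcg/kg/min × 105.9091 kg = 4.024545 mcg/min
4.024545 mcg/min × 60 min/hr = 241.4727 mcg/hr
Concentration = 3 mg ÷ 250 mL = 0.012 mg/mL = 12 mcg/mL
Rate = 241.4727 mcg/hr ÷ 12 mcg/mL = 20.12273 mL/hr
Volume infused = 20.12273 mL/hr × 4.5 hr = 90.55227 mL
Volume remaining = 250 − 90.55227 = 159.4477 mL
Drug remaining = 159.4477 mL × 12 mcg/mL = 1913.373 mcg = 1.913373 mg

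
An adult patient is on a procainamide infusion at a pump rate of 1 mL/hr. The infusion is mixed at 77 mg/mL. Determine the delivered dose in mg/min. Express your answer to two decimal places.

1.28 mg/min

Drug rate = 1 mL/hr × 77 mg/mL = 77 mg/hr
77 mg/hr ÷ 60 min/hr = 1.283333 mg/min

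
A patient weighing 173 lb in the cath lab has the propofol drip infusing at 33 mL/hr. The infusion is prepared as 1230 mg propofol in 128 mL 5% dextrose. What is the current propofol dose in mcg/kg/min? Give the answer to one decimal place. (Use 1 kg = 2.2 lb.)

Weight = 173 lb ÷ 2.2 lb/kg = 78.63636 kg
Concentration = 1230 mg ÷ 128 mL = 9.609375 mg/mL = 9609.375 mcg/mL
Drug rate = 33 mL/hr × 9609.375 mcg/mL = 317109.4 mcg/hr
317109.4 mcg/hr ÷ 60 min/hr = 5285.156 mcg/min
5285.156 mcg/min ÷ 78.63636 kg = 67.21008 mcg/kg/min

67.2 mcg/kg/min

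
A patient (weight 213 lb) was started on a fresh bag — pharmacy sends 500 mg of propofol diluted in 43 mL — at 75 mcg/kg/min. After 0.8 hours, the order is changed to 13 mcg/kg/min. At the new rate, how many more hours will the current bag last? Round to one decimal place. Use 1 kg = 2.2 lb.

2.0 hours

Initial rate:
Weight = 213 lb ÷ 2.2 lb/kg = 96.81818 kg
Dose = 75 mcg/kg/min × 96.81818 kg = 7261.364 mcg/min
7261.364 mcg/min × 60 min/hr = 435681.8 mcg/hr
Concentration = 500 mg ÷ 43 mL = 11.62791 mg/mL = 11627.91 mcg/mL
Rate = 435681.8 mcg/hr ÷ 11627.91 mcg/mL = 37.46864 mL/hr
Volume infused so far = 37.46864 mL/hr × 0.8 hr = 29.97491 mL
Volume remaining = 43 − 29.97491 = 13.02509 mL
New rate:
Dose = 13 mcg/kg/min × 96.81818 kg = 1258.636 mcg/min
1258.636 mcg/min × 60 min/hr = 75518.18 mcg/hr
Rate = 75518.18 mcg/hr ÷ 11627.91 mcg/mL = 6.494564 mL/hr
Time remaining = 13.02509 mL ÷ 6.494564 mL/hr = 2.005537 hr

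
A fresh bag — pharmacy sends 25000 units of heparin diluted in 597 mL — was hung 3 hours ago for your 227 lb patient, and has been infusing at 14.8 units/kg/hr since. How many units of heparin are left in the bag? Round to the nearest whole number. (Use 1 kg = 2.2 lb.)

Weight = 227 lb ÷ 2.2 lb/kg = 103.1818 kg
Dose = 14.8 units/kg/hr × 103.1818 kg = 1527.091 units/hr
Concentration = 25000 units ÷ 597 mL = 41.87605 units/mL
Rate = 1527.091 units/hr ÷ 41.87605 units/mL = 36.46693 mL/hr
Volume infused = 36.46693 mL/hr × 3 hr = 109.4008 mL
Volume remaining = 597 − 109.4008 = 487.5992 mL
Drug remaining = 487.5992 mL × 41.87605 units/mL = 20418.73 units

20419 units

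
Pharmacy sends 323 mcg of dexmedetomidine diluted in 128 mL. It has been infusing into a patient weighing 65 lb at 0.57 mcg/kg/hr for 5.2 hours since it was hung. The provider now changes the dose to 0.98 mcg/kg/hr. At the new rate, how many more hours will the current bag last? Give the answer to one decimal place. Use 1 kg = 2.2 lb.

Initial rate:
Weight = 65 lb ÷ 2.2 lb/kg = 29.54545 kg
Dose = 0.57 mcg/kg/hr × 29.54545 kg = 16.84091 mcg/hr
Concentration = 323 mcg ÷ 128 mL = 2.523438 mcg/mL
Rate = 16.84091 mcg/hr ÷ 2.523438 mcg/mL = 6.673797 mL/hr
Volume infused so far = 6.673797 mL/hr × 5.2 hr = 34.70374 mL
Volume remaining = 128 − 34.70374 = 93.29626 mL
New rate:
Dose = 0.98 mcg/kg/hr × 29.54545 kg = 28.95455 mcg/hr
Rate = 28.95455 mcg/hr ÷ 2.523438 mcg/mL = 11.47425 mL/hr
Time remaining = 93.29626 mL ÷ 11.47425 mL/hr = 8.130926 hr

8.1 hours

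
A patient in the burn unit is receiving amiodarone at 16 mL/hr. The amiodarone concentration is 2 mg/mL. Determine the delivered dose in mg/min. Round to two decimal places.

Drug rate = 16 mL/hr × 2 mg/mL = 32 mg/hr
32 mg/hr ÷ 60 min/hr = 0.5333333 mg/min

0.53 mg/min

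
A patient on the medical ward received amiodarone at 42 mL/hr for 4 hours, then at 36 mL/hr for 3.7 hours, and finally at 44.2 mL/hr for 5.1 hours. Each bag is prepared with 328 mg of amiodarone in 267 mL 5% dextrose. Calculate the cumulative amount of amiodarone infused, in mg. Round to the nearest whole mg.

647 mg

Concentration = 328 mg ÷ 267 mL = 1.228464 mg/mL
Stage 1: 42 mL/hr × 4 hr = 168 mL → 168 mL × 1.228464 mg/mL = 206.382 mg
Stage 2: 36 mL/hr × 3.7 hr = 133.2 mL → 133.2 mL × 1.228464 mg/mL = 163.6315 mg
Stage 3: 44.2 mL/hr × 5.1 hr = 225.42 mL → 225.42 mL × 1.228464 mg/mL = 276.9204 mg
Total = 206.382 + 163.6315 + 276.9204 = 646.9339 mg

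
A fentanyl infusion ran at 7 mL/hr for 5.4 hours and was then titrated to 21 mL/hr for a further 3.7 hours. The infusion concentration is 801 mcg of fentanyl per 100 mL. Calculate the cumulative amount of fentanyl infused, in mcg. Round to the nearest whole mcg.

925 mcg

Concentration = 801 mcg ÷ 100 mL = 8.01 mcg/mL
Stage 1: 7 mL/hr × 5.4 hr = 37.8 mL → 37.8 mL × 8.01 mcg/mL = 302.778 mcg
Stage 2: 21 mL/hr × 3.7 hr = 77.7 mL → 77.7 mL × 8.01 mcg/mL = 622.377 mcg
Total = 302.778 + 622.377 = 925.155 mcg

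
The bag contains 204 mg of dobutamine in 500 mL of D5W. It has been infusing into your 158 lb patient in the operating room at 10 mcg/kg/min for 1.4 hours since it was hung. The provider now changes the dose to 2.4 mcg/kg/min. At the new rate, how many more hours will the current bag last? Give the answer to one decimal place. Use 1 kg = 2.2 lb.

Initial rate:
Weight = 158 lb ÷ 2.2 lb/kg = 71.81818 kg
Dose = 10 mcg/kg/min × 71.81818 kg = 718.1818 mcg/min
718.1818 mcg/min × 60 min/hr = 43090.91 mcg/hr
Concentration = 204 mg ÷ 500 mL = 0.408 mg/mL = 408 mcg/mL
Rate = 43090.91 mcg/hr ÷ 408 mcg/mL = 105.615 mL/hr
Volume infused so far = 105.615 mL/hr × 1.4 hr = 147.861 mL
Volume remaining = 500 − 147.861 = 352.139 mL
New rate:
Dose = 2.4 mcg/kg/min × 71.81818 kg = 172.3636 mcg/min
172.3636 mcg/min × 60 min/hr = 10341.82 mcg/hr
Rate = 10341.82 mcg/hr ÷ 408 mcg/mL = 25.34759 mL/hr
Time remaining = 352.139 mL ÷ 25.34759 mL/hr = 13.89241 hr

13.9 hours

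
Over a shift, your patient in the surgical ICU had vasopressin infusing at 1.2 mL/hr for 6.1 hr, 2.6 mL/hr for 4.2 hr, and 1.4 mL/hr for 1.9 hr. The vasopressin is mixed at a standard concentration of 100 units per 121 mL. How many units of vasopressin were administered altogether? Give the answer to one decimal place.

Concentration = 100 units ÷ 121 mL = 0.8264463 units/mL
Stage 1: 1.2 mL/hr × 6.1 hr = 7.32 mL → 7.32 mL × 0.8264463 units/mL = 6.049587 units
Stage 2: 2.6 mL/hr × 4.2 hr = 10.92 mL → 10.92 mL × 0.8264463 units/mL = 9.024793 units
Stage 3: 1.4 mL/hr × 1.9 hr = 2.66 mL → 2.66 mL × 0.8264463 units/mL = 2.198347 units
Total = 6.049587 + 9.024793 + 2.198347 = 17.27273 units

17.3 units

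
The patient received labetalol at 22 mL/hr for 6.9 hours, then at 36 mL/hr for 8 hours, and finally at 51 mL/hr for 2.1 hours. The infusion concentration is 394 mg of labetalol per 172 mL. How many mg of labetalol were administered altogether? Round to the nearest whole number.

Concentration = 394 mg ÷ 172 mL = 2.290698 mg/mL
Stage 1: 22 mL/hr × 6.9 hr = 151.8 mL → 151.8 mL × 2.290698 mg/mL = 347.7279 mg
Stage 2: 36 mL/hr × 8 hr = 288 mL → 288 mL × 2.290698 mg/mL = 659.7209 mg
Stage 3: 51 mL/hr × 2.1 hr = 107.1 mL → 107.1 mL × 2.290698 mg/mL = 245.3337 mg
Total = 347.7279 + 659.7209 + 245.3337 = 1252.783 mg

1253 mg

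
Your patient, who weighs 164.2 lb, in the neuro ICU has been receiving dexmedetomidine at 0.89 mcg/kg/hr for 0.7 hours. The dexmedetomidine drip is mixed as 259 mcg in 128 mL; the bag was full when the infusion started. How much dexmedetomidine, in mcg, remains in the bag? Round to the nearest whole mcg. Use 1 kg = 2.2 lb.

213 mcg

Weight = 164.2 lb ÷ 2.2 lb/kg = 74.63636 kg
Dose = 0.89 mcg/kg/hr × 74.63636 kg = 66.42636 mcg/hr
Concentration = 259 mcg ÷ 128 mL = 2.023438 mcg/mL
Rate = 66.42636 mcg/hr ÷ 2.023438 mcg/mL = 32.82847 mL/hr
Volume infused = 32.82847 mL/hr × 0.7 hr = 22.97993 mL
Volume remaining = 128 − 22.97993 = 105.0201 mL
Drug remaining = 105.0201 mL × 2.023438 mcg/mL = 212.5015 mcg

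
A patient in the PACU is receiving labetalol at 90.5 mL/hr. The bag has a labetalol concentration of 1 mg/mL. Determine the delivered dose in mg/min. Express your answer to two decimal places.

1.51 mg/min

Drug rate = 90.5 mL/hr × 1 mg/mL = 90.5 mg/hr
90.5 mg/hr ÷ 60 min/hr = 1.508333 mg/min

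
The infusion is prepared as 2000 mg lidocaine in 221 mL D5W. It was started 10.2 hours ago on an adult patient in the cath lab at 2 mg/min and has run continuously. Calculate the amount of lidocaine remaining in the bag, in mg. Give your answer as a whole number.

2 mg/min × 60 min/hr = 120 mg/hr
Concentration = 2000 mg ÷ 221 mL = 9.049774 mg/mL
Rate = 120 mg/hr ÷ 9.049774 mg/mL = 13.26 mL/hr
Volume infused = 13.26 mL/hr × 10.2 hr = 135.252 mL
Volume remaining = 221 − 135.252 = 85.748 mL
Drug remaining = 85.748 mL × 9.049774 mg/mL = 776 mg

776 mg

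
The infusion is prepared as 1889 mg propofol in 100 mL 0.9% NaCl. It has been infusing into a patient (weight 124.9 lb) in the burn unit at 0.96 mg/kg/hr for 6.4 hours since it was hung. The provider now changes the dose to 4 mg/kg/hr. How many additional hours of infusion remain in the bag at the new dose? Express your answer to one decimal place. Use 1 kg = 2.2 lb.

Initial rate:
Weight = 124.9 lb ÷ 2.2 lb/kg = 56.77273 kg
Dose = 0.96 mg/kg/hr × 56.77273 kg = 54.50182 mg/hr
Concentration = 1889 mg ÷ 100 mL = 18.89 mg/mL
Rate = 54.50182 mg/hr ÷ 18.89 mg/mL = 2.885221 mL/hr
Volume infused so far = 2.885221 mL/hr × 6.4 hr = 18.46541 mL
Volume remaining = 100 − 18.46541 = 81.53459 mL
New rate:
Dose = 4 mg/kg/hr × 56.77273 kg = 227.0909 mg/hr
Rate = 227.0909 mg/hr ÷ 18.89 mg/mL = 12.02175 mL/hr
Time remaining = 81.53459 mL ÷ 12.02175 mL/hr = 6.782255 hr

6.8 hours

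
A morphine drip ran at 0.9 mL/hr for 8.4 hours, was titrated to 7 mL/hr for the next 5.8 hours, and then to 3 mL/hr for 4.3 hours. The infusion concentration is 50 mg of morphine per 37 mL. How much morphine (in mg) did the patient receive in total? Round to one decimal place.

Concentration = 50 mg ÷ 37 mL = 1.351351 mg/mL
Stage 1: 0.9 mL/hr × 8.4 hr = 7.56 mL → 7.56 mL × 1.351351 mg/mL = 10.21622 mg
Stage 2: 7 mL/hr × 5.8 hr = 40.6 mL → 40.6 mL × 1.351351 mg/mL = 54.86486 mg
Stage 3: 3 mL/hr × 4.3 hr = 12.9 mL → 12.9 mL × 1.351351 mg/mL = 17.43243 mg
Total = 10.21622 + 54.86486 + 17.43243 = 82.51351 mg

82.5 mg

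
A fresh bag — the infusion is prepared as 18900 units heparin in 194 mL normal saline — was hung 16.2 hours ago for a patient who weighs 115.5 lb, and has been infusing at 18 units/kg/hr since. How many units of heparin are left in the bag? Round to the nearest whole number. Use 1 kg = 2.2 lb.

Weight = 115.5 lb ÷ 2.2 lb/kg = 52.5 kg
Dose = 18 units/kg/hr × 52.5 kg = 945 units/hr
Concentration = 18900 units ÷ 194 mL = 97.42268 units/mL
Rate = 945 units/hr ÷ 97.42268 units/mL = 9.7 mL/hr
Volume infused = 9.7 mL/hr × 16.2 hr = 157.14 mL
Volume remaining = 194 − 157.14 = 36.86 mL
Drug remaining = 36.86 mL × 97.42268 units/mL = 3591 units

3591 units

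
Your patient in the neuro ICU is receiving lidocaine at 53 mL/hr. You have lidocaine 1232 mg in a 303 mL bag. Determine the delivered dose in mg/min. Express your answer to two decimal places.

3.59 mg/min

Concentration = 1232 mg ÷ 303 mL = 4.066007 mg/mL
Drug rate = 53 mL/hr × 4.066007 mg/mL = 215.4983 mg/hr
215.4983 mg/hr ÷ 60 min/hr = 3.591639 mg/min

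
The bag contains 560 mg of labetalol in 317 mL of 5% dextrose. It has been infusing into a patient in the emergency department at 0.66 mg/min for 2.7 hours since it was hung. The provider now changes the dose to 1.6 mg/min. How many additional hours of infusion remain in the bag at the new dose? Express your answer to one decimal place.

Initial rate:
0.66 mg/min × 60 min/hr = 39.6 mg/hr
Concentration = 560 mg ÷ 317 mL = 1.766562 mg/mL
Rate = 39.6 mg/hr ÷ 1.766562 mg/mL = 22.41643 mL/hr
Volume infused so far = 22.41643 mL/hr × 2.7 hr = 60.52436 mL
Volume remaining = 317 − 60.52436 = 256.4756 mL
New rate:
1.6 mg/min × 60 min/hr = 96 mg/hr
Rate = 96 mg/hr ÷ 1.766562 mg/mL = 54.34286 mL/hr
Time remaining = 256.4756 mL ÷ 54.34286 mL/hr = 4.719583 hr

4.7 hours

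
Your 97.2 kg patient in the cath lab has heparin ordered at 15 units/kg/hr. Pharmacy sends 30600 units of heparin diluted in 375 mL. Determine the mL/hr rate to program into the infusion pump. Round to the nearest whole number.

18 mL/hr

Dose = 15 units/kg/hr × 97.2 kg = 1458 units/hr
Concentration = 30600 units ÷ 375 mL = 81.6 units/mL
Rate = 1458 units/hr ÷ 81.6 units/mL = 17.86765 mL/hr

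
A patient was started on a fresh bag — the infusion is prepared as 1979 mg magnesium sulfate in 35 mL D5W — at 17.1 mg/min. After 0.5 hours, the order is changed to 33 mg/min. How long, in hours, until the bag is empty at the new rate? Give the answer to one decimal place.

Initial rate:
17.1 mg/min × 60 min/hr = 1026 mg/hr
Concentration = 1979 mg ÷ 35 mL = 56.54286 mg/mL
Rate = 1026 mg/hr ÷ 56.54286 mg/mL = 18.14553 mL/hr
Volume infused so far = 18.14553 mL/hr × 0.5 hr = 9.072764 mL
Volume remaining = 35 − 9.072764 = 25.92724 mL
New rate:
33 mg/min × 60 min/hr = 1980 mg/hr
Rate = 1980 mg/hr ÷ 56.54286 mg/mL = 35.01769 mL/hr
Time remaining = 25.92724 mL ÷ 35.01769 mL/hr = 0.740404 hr

0.7 hours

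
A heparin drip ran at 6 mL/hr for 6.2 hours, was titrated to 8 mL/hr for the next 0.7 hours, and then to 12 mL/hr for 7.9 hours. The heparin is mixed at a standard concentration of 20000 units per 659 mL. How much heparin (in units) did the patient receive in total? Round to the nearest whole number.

Concentration = 20000 units ÷ 659 mL = 30.34901 units/mL
Stage 1: 6 mL/hr × 6.2 hr = 37.2 mL → 37.2 mL × 30.34901 units/mL = 1128.983 units
Stage 2: 8 mL/hr × 0.7 hr = 5.6 mL → 5.6 mL × 30.34901 units/mL = 169.9545 units
Stage 3: 12 mL/hr × 7.9 hr = 94.8 mL → 94.8 mL × 30.34901 units/mL = 2877.086 units
Total = 1128.983 + 169.9545 + 2877.086 = 4176.024 units

4176 units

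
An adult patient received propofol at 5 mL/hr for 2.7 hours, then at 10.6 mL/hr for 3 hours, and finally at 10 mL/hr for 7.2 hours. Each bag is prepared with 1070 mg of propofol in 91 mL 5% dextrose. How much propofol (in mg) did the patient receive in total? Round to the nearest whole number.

Concentration = 1070 mg ÷ 91 mL = 11.75824 mg/mL
Stage 1: 5 mL/hr × 2.7 hr = 13.5 mL → 13.5 mL × 11.75824 mg/mL = 158.7363 mg
Stage 2: 10.6 mL/hr × 3 hr = 31.8 mL → 31.8 mL × 11.75824 mg/mL = 373.9121 mg
Stage 3: 10 mL/hr × 7.2 hr = 72 mL → 72 mL × 11.75824 mg/mL = 846.5934 mg
Total = 158.7363 + 373.9121 + 846.5934 = 1379.242 mg

1379 mg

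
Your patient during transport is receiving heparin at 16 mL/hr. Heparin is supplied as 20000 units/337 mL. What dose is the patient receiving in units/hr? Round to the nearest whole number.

950 units/hr

Concentration = 20000 units ÷ 337 mL = 59.34718 units/mL
Drug rate = 16 mL/hr × 59.34718 units/mL = 949.5549 units/hr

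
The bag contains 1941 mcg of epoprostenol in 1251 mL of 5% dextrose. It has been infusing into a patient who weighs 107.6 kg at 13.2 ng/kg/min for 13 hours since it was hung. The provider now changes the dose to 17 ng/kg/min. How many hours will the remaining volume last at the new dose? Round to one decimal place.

7.6 hours

Initial rate:
Dose = 13.2 ng/kg/min × 107.6 kg = 1420.32 ng/min
1420.32 ng/min × 60 min/hr = 85219.2 ng/hr
Concentration = 1941 mcg ÷ 1251 mL = 1.551559 mcg/mL = 1551.559 ng/mL
Rate = 85219.2 ng/hr ÷ 1551.559 ng/mL = 54.92489 mL/hr
Volume infused so far = 54.92489 mL/hr × 13 hr = 714.0236 mL
Volume remaining = 1251 − 714.0236 = 536.9764 mL
New rate:
Dose = 17 ng/kg/min × 107.6 kg = 1829.2 ng/min
1829.2 ng/min × 60 min/hr = 109752 ng/hr
Rate = 109752 ng/hr ÷ 1551.559 ng/mL = 70.73661 mL/hr
Time remaining = 536.9764 mL ÷ 70.73661 mL/hr = 7.591209 hr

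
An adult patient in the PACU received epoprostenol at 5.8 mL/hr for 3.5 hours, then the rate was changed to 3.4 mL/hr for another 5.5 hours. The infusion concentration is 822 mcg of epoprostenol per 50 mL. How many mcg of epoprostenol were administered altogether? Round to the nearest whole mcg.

641 mcg

Concentration = 822 mcg ÷ 50 mL = 16.44 mcg/mL
Stage 1: 5.8 mL/hr × 3.5 hr = 20.3 mL → 20.3 mL × 16.44 mcg/mL = 333.732 mcg
Stage 2: 3.4 mL/hr × 5.5 hr = 18.7 mL → 18.7 mL × 16.44 mcg/mL = 307.428 mcg
Total = 333.732 + 307.428 = 641.16 mcg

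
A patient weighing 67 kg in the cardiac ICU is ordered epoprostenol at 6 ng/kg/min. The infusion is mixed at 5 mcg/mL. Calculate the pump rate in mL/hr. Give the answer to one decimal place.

4.8 mL/hr

Dose = 6 ng/kg/min × 67 kg = 402 ng/min
402 ng/min × 60 min/hr = 24120 ng/hr
Concentration = 5 mcg/mL = 5000 ng/mL
Rate = 24120 ng/hr ÷ 5000 ng/mL = 4.824 mL/hr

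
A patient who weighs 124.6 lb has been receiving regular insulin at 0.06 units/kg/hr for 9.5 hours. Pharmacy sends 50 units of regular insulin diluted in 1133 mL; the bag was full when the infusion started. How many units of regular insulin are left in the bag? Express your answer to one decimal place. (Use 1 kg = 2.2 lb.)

Weight = 124.6 lb ÷ 2.2 lb/kg = 56.63636 kg
Dose = 0.06 units/kg/hr × 56.63636 kg = 3.398182 units/hr
Concentration = 50 units ÷ 1133 mL = 0.04413063 units/mL
Rate = 3.398182 units/hr ÷ 0.04413063 units/mL = 77.0028 mL/hr
Volume infused = 77.0028 mL/hr × 9.5 hr = 731.5266 mL
Volume remaining = 1133 − 731.5266 = 401.4734 mL
Drug remaining = 401.4734 mL × 0.04413063 units/mL = 17.71727 units

17.7 units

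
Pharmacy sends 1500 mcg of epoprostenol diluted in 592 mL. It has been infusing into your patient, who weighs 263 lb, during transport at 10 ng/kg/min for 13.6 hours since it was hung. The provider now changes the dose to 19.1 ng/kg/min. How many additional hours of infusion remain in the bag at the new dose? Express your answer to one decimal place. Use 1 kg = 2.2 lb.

Initial rate:
Weight = 263 lb ÷ 2.2 lb/kg = 119.5455 kg
Dose = 10 ng/kg/min × 119.5455 kg = 1195.455 ng/min
1195.455 ng/min × 60 min/hr = 71727.27 ng/hr
Concentration = 1500 mcg ÷ 592 mL = 2.533784 mcg/mL = 2533.784 ng/mL
Rate = 71727.27 ng/hr ÷ 2533.784 ng/mL = 28.30836 mL/hr
Volume infused so far = 28.30836 mL/hr × 13.6 hr = 384.9937 mL
Volume remaining = 592 − 384.9937 = 207.0063 mL
New rate:
Dose = 19.1 ng/kg/min × 119.5455 kg = 2283.318 ng/min
2283.318 ng/min × 60 min/hr = 136999.1 ng/hr
Rate = 136999.1 ng/hr ÷ 2533.784 ng/mL = 54.06897 mL/hr
Time remaining = 207.0063 mL ÷ 54.06897 mL/hr = 3.828559 hr

3.8 hours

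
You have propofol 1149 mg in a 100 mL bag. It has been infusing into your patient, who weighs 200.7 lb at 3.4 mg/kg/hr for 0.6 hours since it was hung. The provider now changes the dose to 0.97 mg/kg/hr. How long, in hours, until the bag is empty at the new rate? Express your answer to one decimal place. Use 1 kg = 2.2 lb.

10.9 hours

Initial rate:
Weight = 200.7 lb ÷ 2.2 lb/kg = 91.22727 kg
Dose = 3.4 mg/kg/hr × 91.22727 kg = 310.1727 mg/hr
Concentration = 1149 mg ÷ 100 mL = 11.49 mg/mL
Rate = 310.1727 mg/hr ÷ 11.49 mg/mL = 26.99502 mL/hr
Volume infused so far = 26.99502 mL/hr × 0.6 hr = 16.19701 mL
Volume remaining = 100 − 16.19701 = 83.80299 mL
New rate:
Dose = 0.97 mg/kg/hr × 91.22727 kg = 88.49045 mg/hr
Rate = 88.49045 mg/hr ÷ 11.49 mg/mL = 7.701519 mL/hr
Time remaining = 83.80299 mL ÷ 7.701519 mL/hr = 10.88136 hr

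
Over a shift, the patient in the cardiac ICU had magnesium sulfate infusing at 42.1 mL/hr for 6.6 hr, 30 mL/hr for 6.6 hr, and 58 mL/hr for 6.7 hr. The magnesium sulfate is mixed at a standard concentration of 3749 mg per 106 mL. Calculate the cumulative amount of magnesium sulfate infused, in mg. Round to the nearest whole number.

Concentration = 3749 mg ÷ 106 mL = 35.36792 mg/mL
Stage 1: 42.1 mL/hr × 6.6 hr = 277.86 mL → 277.86 mL × 35.36792 mg/mL = 9827.332 mg
Stage 2: 30 mL/hr × 6.6 hr = 198 mL → 198 mL × 35.36792 mg/mL = 7002.849 mg
Stage 3: 58 mL/hr × 6.7 hr = 388.6 mL → 388.6 mL × 35.36792 mg/mL = 13743.98 mg
Total = 9827.332 + 7002.849 + 13743.98 = 30574.16 mg

30574 mg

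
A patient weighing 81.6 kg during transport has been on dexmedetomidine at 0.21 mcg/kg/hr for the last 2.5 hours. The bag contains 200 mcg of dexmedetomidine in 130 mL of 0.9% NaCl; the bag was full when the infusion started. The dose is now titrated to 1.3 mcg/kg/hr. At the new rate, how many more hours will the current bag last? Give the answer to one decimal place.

Initial rate:
Dose = 0.21 mcg/kg/hr × 81.6 kg = 17.136 mcg/hr
Concentration = 200 mcg ÷ 130 mL = 1.538462 mcg/mL
Rate = 17.136 mcg/hr ÷ 1.538462 mcg/mL = 11.1384 mL/hr
Volume infused so far = 11.1384 mL/hr × 2.5 hr = 27.846 mL
Volume remaining = 130 − 27.846 = 102.154 mL
New rate:
Dose = 1.3 mcg/kg/hr × 81.6 kg = 106.08 mcg/hr
Rate = 106.08 mcg/hr ÷ 1.538462 mcg/mL = 68.952 mL/hr
Time remaining = 102.154 mL ÷ 68.952 mL/hr = 1.481523 hr

1.5 hours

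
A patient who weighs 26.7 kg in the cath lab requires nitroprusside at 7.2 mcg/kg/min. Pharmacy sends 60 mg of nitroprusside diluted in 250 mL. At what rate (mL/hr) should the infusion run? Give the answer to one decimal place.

48.1 mL/hr

Dose = 7.2 mcg/kg/min × 26.7 kg = 192.24 mcg/min
192.24 mcg/min × 60 min/hr = 11534.4 mcg/hr
Concentration = 60 mg ÷ 250 mL = 0.24 mg/mL = 240 mcg/mL
Rate = 11534.4 mcg/hr ÷ 240 mcg/mL = 48.06 mL/hr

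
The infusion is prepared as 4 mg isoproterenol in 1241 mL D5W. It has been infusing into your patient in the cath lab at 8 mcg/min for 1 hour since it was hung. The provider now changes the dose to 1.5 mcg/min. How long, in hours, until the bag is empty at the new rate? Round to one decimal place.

Initial rate:
8 mcg/min × 60 min/hr = 480 mcg/hr
Concentration = 4 mg ÷ 1241 mL = 0.003223207 mg/mL = 3.223207 mcg/mL
Rate = 480 mcg/hr ÷ 3.223207 mcg/mL = 148.92 mL/hr
Volume infused so far = 148.92 mL/hr × 1 hr = 148.92 mL
Volume remaining = 1241 − 148.92 = 1092.08 mL
New rate:
1.5 mcg/min × 60 min/hr = 90 mcg/hr
Rate = 90 mcg/hr ÷ 3.223207 mcg/mL = 27.9225 mL/hr
Time remaining = 1092.08 mL ÷ 27.9225 mL/hr = 39.11111 hr

39.1 hours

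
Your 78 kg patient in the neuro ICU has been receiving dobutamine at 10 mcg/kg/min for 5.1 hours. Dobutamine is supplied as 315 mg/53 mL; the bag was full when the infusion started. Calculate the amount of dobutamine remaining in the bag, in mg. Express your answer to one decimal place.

76.3 mg

Dose = 10 mcg/kg/min × 78 kg = 780 mcg/min
780 mcg/min × 60 min/hr = 46800 mcg/hr
Concentration = 315 mg ÷ 53 mL = 5.943396 mg/mL = 5943.396 mcg/mL
Rate = 46800 mcg/hr ÷ 5943.396 mcg/mL = 7.874286 mL/hr
Volume infused = 7.874286 mL/hr × 5.1 hr = 40.15886 mL
Volume remaining = 53 − 40.15886 = 12.84114 mL
Drug remaining = 12.84114 mL × 5943.396 mcg/mL = 76320 mcg = 76.32 mg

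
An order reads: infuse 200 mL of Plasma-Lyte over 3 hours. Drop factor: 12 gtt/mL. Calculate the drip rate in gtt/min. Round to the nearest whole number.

13 gtt/min

200 mL ÷ (3 hr × 60 = 180 min) = 1.111111 mL/min
1.111111 mL/min × 12 gtt/mL = 13.33333 gtt/min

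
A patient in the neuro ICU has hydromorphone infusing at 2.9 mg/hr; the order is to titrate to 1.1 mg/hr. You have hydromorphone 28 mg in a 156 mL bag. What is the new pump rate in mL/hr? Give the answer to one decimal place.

Concentration = 28 mg ÷ 156 mL = 0.1794872 mg/mL
Rate = 1.1 mg/hr ÷ 0.1794872 mg/mL = 6.128571 mL/hr

6.1 mL/hr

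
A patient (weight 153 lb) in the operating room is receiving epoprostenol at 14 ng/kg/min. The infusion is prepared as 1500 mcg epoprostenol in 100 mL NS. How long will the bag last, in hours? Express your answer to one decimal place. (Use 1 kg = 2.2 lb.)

Weight = 153 lb ÷ 2.2 lb/kg = 69.54545 kg
Dose = 14 ng/kg/min × 69.54545 kg = 973.6364 ng/min
973.6364 ng/min × 60 min/hr = 58418.18 ng/hr
Concentration = 1500 mcg ÷ 100 mL = 15 mcg/mL = 15000 ng/mL
Rate = 58418.18 ng/hr ÷ 15000 ng/mL = 3.894545 mL/hr
Duration = 100 mL ÷ 3.894545 mL/hr = 25.67694 hr

25.7 hours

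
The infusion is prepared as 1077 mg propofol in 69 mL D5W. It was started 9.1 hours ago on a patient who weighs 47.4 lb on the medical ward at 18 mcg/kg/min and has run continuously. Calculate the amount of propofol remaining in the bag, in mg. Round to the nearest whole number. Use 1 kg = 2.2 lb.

865 mg

Weight = 47.4 lb ÷ 2.2 lb/kg = 21.54545 kg
Dose = 18 mcg/kg/min × 21.54545 kg = 387.8182 mcg/min
387.8182 mcg/min × 60 min/hr = 23269.09 mcg/hr
Concentration = 1077 mg ÷ 69 mL = 15.6087 mg/mL = 15608.7 mcg/mL
Rate = 23269.09 mcg/hr ÷ 15608.7 mcg/mL = 1.490777 mL/hr
Volume infused = 1.490777 mL/hr × 9.1 hr = 13.56607 mL
Volume remaining = 69 − 13.56607 = 55.43393 mL
Drug remaining = 55.43393 mL × 15608.7 mcg/mL = 865251.3 mcg = 865.2513 mg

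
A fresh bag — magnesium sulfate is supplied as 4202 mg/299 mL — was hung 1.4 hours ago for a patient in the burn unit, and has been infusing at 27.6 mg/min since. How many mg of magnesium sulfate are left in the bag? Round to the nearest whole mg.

1884 mg

27.6 mg/min × 60 min/hr = 1656 mg/hr
Concentration = 4202 mg ÷ 299 mL = 14.05351 mg/mL
Rate = 1656 mg/hr ÷ 14.05351 mg/mL = 117.8353 mL/hr
Volume infused = 117.8353 mL/hr × 1.4 hr = 164.9694 mL
Volume remaining = 299 − 164.9694 = 134.0306 mL
Drug remaining = 134.0306 mL × 14.05351 mg/mL = 1883.6 mg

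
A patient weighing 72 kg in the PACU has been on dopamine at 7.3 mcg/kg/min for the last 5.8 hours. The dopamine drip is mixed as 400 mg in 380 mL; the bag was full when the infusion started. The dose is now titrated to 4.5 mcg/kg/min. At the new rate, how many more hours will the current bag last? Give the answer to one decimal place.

11.2 hours

Initial rate:
Dose = 7.3 mcg/kg/min × 72 kg = 525.6 mcg/min
525.6 mcg/min × 60 min/hr = 31536 mcg/hr
Concentration = 400 mg ÷ 380 mL = 1.052632 mg/mL = 1052.632 mcg/mL
Rate = 31536 mcg/hr ÷ 1052.632 mcg/mL = 29.9592 mL/hr
Volume infused so far = 29.9592 mL/hr × 5.8 hr = 173.7634 mL
Volume remaining = 380 − 173.7634 = 206.2366 mL
New rate:
Dose = 4.5 mcg/kg/min × 72 kg = 324 mcg/min
324 mcg/min × 60 min/hr = 19440 mcg/hr
Rate = 19440 mcg/hr ÷ 1052.632 mcg/mL = 18.468 mL/hr
Time remaining = 206.2366 mL ÷ 18.468 mL/hr = 11.16724 hr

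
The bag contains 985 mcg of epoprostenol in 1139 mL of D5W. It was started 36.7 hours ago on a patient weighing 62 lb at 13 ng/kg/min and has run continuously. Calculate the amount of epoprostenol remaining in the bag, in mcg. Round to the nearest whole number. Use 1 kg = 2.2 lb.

Weight = 62 lb ÷ 2.2 lb/kg = 28.18182 kg
Dose = 13 ng/kg/min × 28.18182 kg = 366.3636 ng/min
366.3636 ng/min × 60 min/hr = 21981.82 ng/hr
Concentration = 985 mcg ÷ 1139 mL = 0.8647937 mcg/mL = 864.7937 ng/mL
Rate = 21981.82 ng/hr ÷ 864.7937 ng/mL = 25.41857 mL/hr
Volume infused = 25.41857 mL/hr × 36.7 hr = 932.8615 mL
Volume remaining = 1139 − 932.8615 = 206.1385 mL
Drug remaining = 206.1385 mL × 864.7937 ng/mL = 178267.3 ng = 178.2673 mcg

178 mcg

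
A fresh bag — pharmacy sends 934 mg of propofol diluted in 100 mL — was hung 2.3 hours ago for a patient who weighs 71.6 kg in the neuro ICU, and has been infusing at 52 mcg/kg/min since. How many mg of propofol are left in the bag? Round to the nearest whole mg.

420 mg

Dose = 52 mcg/kg/min × 71.6 kg = 3723.2 mcg/min
3723.2 mcg/min × 60 min/hr = 223392 mcg/hr
Concentration = 934 mg ÷ 100 mL = 9.34 mg/mL = 9340 mcg/mL
Rate = 223392 mcg/hr ÷ 9340 mcg/mL = 23.91777 mL/hr
Volume infused = 23.91777 mL/hr × 2.3 hr = 55.01088 mL
Volume remaining = 100 − 55.01088 = 44.98912 mL
Drug remaining = 44.98912 mL × 9340 mcg/mL = 420198.4 mcg = 420.1984 mg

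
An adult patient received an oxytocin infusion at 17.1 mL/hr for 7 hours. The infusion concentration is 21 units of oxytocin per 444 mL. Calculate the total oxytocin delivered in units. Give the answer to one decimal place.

5.7 units

Concentration = 21 units ÷ 444 mL = 0.0472973 units/mL = 47.2973 milliunits/mL
Drug rate = 17.1 mL/hr × 47.2973 milliunits/mL = 808.7838 milliunits/hr
Total = 808.7838 milliunits/hr × 7 hr = 5661.486 milliunits = 5.661486 units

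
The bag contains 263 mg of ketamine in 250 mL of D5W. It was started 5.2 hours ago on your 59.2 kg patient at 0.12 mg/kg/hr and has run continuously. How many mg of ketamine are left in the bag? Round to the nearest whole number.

Dose = 0.12 mg/kg/hr × 59.2 kg = 7.104 mg/hr
Concentration = 263 mg ÷ 250 mL = 1.052 mg/mL
Rate = 7.104 mg/hr ÷ 1.052 mg/mL = 6.752852 mL/hr
Volume infused = 6.752852 mL/hr × 5.2 hr = 35.11483 mL
Volume remaining = 250 − 35.11483 = 214.8852 mL
Drug remaining = 214.8852 mL × 1.052 mg/mL = 226.0592 mg

226 mg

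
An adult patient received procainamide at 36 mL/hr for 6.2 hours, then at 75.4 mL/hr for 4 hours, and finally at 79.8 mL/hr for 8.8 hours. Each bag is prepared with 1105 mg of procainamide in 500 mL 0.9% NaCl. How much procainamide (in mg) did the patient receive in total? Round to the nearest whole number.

2712 mg

Concentration = 1105 mg ÷ 500 mL = 2.21 mg/mL
Stage 1: 36 mL/hr × 6.2 hr = 223.2 mL → 223.2 mL × 2.21 mg/mL = 493.272 mg
Stage 2: 75.4 mL/hr × 4 hr = 301.6 mL → 301.6 mL × 2.21 mg/mL = 666.536 mg
Stage 3: 79.8 mL/hr × 8.8 hr = 702.24 mL → 702.24 mL × 2.21 mg/mL = 1551.95 mg
Total = 493.272 + 666.536 + 1551.95 = 2711.758 mg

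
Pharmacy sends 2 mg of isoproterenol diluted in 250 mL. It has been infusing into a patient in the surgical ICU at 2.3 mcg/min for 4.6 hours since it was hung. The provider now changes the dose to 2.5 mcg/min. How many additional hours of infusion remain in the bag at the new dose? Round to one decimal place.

Initial rate:
2.3 mcg/min × 60 min/hr = 138 mcg/hr
Concentration = 2 mg ÷ 250 mL = 0.008 mg/mL = 8 mcg/mL
Rate = 138 mcg/hr ÷ 8 mcg/mL = 17.25 mL/hr
Volume infused so far = 17.25 mL/hr × 4.6 hr = 79.35 mL
Volume remaining = 250 − 79.35 = 170.65 mL
New rate:
2.5 mcg/min × 60 min/hr = 150 mcg/hr
Rate = 150 mcg/hr ÷ 8 mcg/mL = 18.75 mL/hr
Time remaining = 170.65 mL ÷ 18.75 mL/hr = 9.101333 hr

9.1 hours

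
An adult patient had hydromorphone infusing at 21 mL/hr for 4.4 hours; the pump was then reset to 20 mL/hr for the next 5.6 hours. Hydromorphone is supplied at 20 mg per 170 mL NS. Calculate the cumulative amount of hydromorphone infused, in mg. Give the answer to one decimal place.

Concentration = 20 mg ÷ 170 mL = 0.1176471 mg/mL
Stage 1: 21 mL/hr × 4.4 hr = 92.4 mL → 92.4 mL × 0.1176471 mg/mL = 10.87059 mg
Stage 2: 20 mL/hr × 5.6 hr = 112 mL → 112 mL × 0.1176471 mg/mL = 13.17647 mg
Total = 10.87059 + 13.17647 = 24.04706 mg

24.0 mg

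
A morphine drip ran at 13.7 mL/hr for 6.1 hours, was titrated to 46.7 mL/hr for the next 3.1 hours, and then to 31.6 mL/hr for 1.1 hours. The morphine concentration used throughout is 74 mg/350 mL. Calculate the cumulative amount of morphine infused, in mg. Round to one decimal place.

Concentration = 74 mg ÷ 350 mL = 0.2114286 mg/mL
Stage 1: 13.7 mL/hr × 6.1 hr = 83.57 mL → 83.57 mL × 0.2114286 mg/mL = 17.66909 mg
Stage 2: 46.7 mL/hr × 3.1 hr = 144.77 mL → 144.77 mL × 0.2114286 mg/mL = 30.60851 mg
Stage 3: 31.6 mL/hr × 1.1 hr = 34.76 mL → 34.76 mL × 0.2114286 mg/mL = 7.349257 mg
Total = 17.66909 + 30.60851 + 7.349257 = 55.62686 mg

55.6 mg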